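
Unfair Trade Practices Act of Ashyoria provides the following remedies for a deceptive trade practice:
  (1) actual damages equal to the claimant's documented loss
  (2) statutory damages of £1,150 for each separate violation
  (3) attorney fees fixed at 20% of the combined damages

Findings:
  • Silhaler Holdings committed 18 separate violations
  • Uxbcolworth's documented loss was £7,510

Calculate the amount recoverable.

£33,852

Statutory damages: 18 × £1,150 = £20,700
Combined damages: £7,510 + £20,700 = £28,210
Attorney fees: 20% of £28,210 = £5,642
Total recovery: £28,210 + £5,642 = £33,852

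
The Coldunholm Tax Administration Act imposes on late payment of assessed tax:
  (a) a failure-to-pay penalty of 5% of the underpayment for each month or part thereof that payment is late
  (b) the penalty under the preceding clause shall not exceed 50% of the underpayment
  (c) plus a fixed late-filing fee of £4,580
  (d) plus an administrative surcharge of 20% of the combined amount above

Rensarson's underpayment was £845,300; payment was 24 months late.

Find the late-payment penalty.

Accrued rate: 5% × 24 = 120%, capped at 50% → 50%
Failure-to-pay penalty: 50% of £845,300 = £422,650
Penalty before surcharge: £422,650 + £4,580 = £427,230
Administrative surcharge: 20% of £427,230 = £85,446
Total penalty: £427,230 + £85,446 = £512,676

Penalty: £512,676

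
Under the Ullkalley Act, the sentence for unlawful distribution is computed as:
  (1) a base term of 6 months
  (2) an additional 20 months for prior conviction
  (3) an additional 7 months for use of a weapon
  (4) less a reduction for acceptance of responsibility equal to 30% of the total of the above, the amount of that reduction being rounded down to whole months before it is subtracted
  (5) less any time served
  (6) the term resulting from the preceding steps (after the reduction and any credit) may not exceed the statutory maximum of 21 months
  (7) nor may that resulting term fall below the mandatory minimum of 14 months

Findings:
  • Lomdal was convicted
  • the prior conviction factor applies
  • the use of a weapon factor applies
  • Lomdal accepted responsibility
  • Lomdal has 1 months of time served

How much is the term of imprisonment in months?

Prior conviction enhancement: +20 months
Use of a weapon enhancement: +7 months
Adjusted term: 6 months + 20 months + 7 months = 33 months
Acceptance of responsibility reduction: 30% of 33 months = 9 months (rounded down)
After reduction: 33 − 9 = 24 months
Less time served: 24 months − 1 months = 23 months
Cap at 21 months: 23 months exceeds the cap → 21 months
Minimum 14 months: 21 months meets the minimum, no increase.

21 months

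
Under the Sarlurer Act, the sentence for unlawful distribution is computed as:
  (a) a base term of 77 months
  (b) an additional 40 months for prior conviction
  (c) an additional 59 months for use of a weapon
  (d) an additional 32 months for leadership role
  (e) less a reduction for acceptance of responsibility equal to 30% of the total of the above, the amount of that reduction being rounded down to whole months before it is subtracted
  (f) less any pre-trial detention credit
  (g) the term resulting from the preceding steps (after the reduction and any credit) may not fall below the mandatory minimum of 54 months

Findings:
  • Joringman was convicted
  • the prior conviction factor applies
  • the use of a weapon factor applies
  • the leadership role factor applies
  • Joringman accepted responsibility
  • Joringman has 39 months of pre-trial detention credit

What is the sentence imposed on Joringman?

107 months

Prior conviction enhancement: +40 months
Use of a weapon enhancement: +59 months
Leadership role enhancement: +32 months
Adjusted term: 77 months + 40 months + 59 months + 32 months = 208 months
Acceptance of responsibility reduction: 30% of 208 months = 62 months (rounded down)
After reduction: 208 − 62 = 146 months
Less pre-trial detention credit: 146 months − 39 months = 107 months
Minimum 54 months: 107 months meets the minimum, no increase.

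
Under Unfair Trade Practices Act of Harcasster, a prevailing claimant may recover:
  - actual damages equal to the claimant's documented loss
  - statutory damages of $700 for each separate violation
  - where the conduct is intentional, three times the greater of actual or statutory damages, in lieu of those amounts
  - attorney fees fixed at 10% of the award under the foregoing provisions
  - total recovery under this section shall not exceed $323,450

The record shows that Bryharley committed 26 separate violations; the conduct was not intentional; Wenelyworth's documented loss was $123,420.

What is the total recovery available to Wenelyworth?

Total recovery: $155,782

Statutory damages: 26 × $700 = $18,200
Conduct not intentional: the in-lieu enhancement does not apply.
Actual plus statutory damages: $123,420 + $18,200 = $141,620
Attorney fees: 10% of $141,620 = $14,162
Total before cap: $141,620 + $14,162 = $155,782
Cap at $323,450: $155,782 is within the cap, no reduction.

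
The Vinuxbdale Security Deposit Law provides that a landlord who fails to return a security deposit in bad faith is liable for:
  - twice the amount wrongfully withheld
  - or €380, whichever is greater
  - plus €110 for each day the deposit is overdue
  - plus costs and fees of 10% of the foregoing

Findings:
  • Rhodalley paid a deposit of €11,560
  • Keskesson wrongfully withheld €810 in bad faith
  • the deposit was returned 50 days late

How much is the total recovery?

Doubled: 2 × €810 = €1,620
Minimum €380: €1,620 meets the minimum, no increase.
Late-return penalty: 50 × €110 = €5,500
Damages plus late penalty: €1,620 + €5,500 = €7,120
Costs and fees: 10% of €7,120 = €712
Total recovery: €7,120 + €712 = €7,832

€7,832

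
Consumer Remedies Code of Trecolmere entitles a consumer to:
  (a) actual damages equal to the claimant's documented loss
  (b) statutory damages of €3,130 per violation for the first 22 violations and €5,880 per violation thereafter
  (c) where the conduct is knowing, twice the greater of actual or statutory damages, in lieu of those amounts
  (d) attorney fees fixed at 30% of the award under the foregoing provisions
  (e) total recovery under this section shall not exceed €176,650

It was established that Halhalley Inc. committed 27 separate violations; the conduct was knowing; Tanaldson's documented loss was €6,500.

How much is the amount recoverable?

Total recovery: €176,650

First 22 violations: 22 × €3,130 = €68,860
Remaining violations: (27 − 22) × €5,880 = €29,400
Statutory damages: €68,860 + €29,400 = €98,260
Greater of actual damages (€6,500) or statutory damages (€98,260): €98,260
Doubled: 2 × €98,260 = €196,520
Attorney fees: 30% of €196,520 = €58,956
Total before cap: €196,520 + €58,956 = €255,476
Cap at €176,650: €255,476 exceeds the cap → €176,650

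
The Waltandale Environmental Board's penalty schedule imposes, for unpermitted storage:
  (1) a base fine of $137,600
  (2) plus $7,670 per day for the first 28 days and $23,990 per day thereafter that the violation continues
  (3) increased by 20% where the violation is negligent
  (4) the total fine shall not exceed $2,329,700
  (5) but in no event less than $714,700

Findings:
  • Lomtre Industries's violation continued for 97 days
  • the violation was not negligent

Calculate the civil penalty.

Civil penalty: $2,007,670

First 28 days: 28 × $7,670 = $214,760
Remaining days: (97 − 28) × $23,990 = $1,655,310
Per-day component: $214,760 + $1,655,310 = $1,870,070
Base plus per-day: $137,600 + $1,870,070 = $2,007,670
The violation was not negligent: no 20% increase.
Cap at $2,329,700: $2,007,670 is within the cap, no reduction.
Minimum $714,700: $2,007,670 meets the minimum, no increase.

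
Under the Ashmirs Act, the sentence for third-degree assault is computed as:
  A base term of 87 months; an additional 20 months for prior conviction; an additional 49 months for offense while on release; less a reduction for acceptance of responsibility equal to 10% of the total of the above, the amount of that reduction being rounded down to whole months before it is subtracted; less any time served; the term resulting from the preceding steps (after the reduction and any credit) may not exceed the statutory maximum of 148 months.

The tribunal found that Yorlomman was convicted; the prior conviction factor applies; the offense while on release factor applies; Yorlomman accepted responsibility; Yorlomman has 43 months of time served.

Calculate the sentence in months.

Prior conviction enhancement: +20 months
Offense while on release enhancement: +49 months
Adjusted term: 87 months + 20 months + 49 months = 156 months
Acceptance of responsibility reduction: 10% of 156 months = 15 months (rounded down)
After reduction: 156 − 15 = 141 months
Less time served: 141 months − 43 months = 98 months
Cap at 148 months: 98 months is within the cap, no reduction.

98 months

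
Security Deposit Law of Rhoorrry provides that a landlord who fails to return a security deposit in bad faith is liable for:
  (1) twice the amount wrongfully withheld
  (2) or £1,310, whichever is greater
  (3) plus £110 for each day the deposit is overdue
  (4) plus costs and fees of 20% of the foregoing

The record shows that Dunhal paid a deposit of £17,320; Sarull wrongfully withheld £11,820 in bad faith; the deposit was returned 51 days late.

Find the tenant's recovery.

£35,100

Doubled: 2 × £11,820 = £23,640
Minimum £1,310: £23,640 meets the minimum, no increase.
Late-return penalty: 51 × £110 = £5,610
Damages plus late penalty: £23,640 + £5,610 = £29,250
Costs and fees: 20% of £29,250 = £5,850
Total recovery: £29,250 + £5,850 = £35,100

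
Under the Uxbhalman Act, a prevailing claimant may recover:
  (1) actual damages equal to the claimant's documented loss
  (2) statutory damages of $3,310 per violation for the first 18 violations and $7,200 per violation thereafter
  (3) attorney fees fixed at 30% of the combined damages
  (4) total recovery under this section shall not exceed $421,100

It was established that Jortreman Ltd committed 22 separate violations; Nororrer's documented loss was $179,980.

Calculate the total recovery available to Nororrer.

First 18 violations: 18 × $3,310 = $59,580
Remaining violations: (22 − 18) × $7,200 = $28,800
Statutory damages: $59,580 + $28,800 = $88,380
Combined damages: $179,980 + $88,380 = $268,360
Attorney fees: 30% of $268,360 = $80,508
Total before cap: $268,360 + $80,508 = $348,868
Cap at $421,100: $348,868 is within the cap, no reduction.

Total recovery: $348,868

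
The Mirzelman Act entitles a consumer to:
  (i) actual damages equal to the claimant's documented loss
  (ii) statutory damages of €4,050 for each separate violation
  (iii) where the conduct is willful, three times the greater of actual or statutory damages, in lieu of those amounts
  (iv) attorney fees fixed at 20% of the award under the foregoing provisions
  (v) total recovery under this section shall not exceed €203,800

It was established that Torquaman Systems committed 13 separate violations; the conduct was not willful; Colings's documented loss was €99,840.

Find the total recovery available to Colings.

Statutory damages: 13 × €4,050 = €52,650
Conduct not willful: the in-lieu enhancement does not apply.
Actual plus statutory damages: €99,840 + €52,650 = €152,490
Attorney fees: 20% of €152,490 = €30,498
Total before cap: €152,490 + €30,498 = €182,988
Cap at €203,800: €182,988 is within the cap, no reduction.

€182,988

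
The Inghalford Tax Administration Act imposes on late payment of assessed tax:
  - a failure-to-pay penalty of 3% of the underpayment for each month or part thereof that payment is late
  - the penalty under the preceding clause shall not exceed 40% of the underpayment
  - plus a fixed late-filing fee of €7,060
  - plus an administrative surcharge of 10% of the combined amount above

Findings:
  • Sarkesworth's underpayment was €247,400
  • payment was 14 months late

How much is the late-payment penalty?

€116,622

Accrued rate: 3% × 14 = 42%, capped at 40% → 40%
Failure-to-pay penalty: 40% of €247,400 = €98,960
Penalty before surcharge: €98,960 + €7,060 = €106,020
Administrative surcharge: 10% of €106,020 = €10,602
Total penalty: €106,020 + €10,602 = €116,622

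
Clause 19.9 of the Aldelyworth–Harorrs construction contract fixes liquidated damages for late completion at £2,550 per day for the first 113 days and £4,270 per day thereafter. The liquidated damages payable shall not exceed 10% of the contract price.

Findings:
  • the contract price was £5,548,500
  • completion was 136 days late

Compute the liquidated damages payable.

First 113 days: 113 × £2,550 = £288,150
Remaining days: (136 − 113) × £4,270 = £98,210
Accrued per-day damages: £288,150 + £98,210 = £386,360
Cap: 10% of £5,548,500 = £554,850
Cap at £554,850: £386,360 is within the cap, no reduction.

£386,360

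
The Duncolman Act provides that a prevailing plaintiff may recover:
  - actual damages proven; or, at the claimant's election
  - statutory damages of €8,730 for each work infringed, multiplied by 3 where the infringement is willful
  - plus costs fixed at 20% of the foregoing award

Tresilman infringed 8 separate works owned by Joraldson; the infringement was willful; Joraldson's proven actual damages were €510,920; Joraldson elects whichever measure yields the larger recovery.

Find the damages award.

Statutory damages: 8 × €8,730 = €69,840
Trebled: 3 × €69,840 = €209,520
Greater of actual damages (€510,920) or enhanced statutory damages (€209,520): €510,920
Costs: 20% of €510,920 = €102,184
Award plus costs: €510,920 + €102,184 = €613,104

€613,104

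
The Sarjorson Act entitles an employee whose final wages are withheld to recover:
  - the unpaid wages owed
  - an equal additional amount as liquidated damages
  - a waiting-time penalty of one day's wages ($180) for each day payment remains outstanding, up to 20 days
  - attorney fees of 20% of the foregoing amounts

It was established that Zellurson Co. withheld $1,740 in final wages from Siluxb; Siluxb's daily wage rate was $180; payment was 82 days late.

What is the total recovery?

Liquidated damages (equal amount): $1,740
Penalty days: min(82, 20) = 20
Waiting-time penalty: 20 × $180 = $3,600
Subtotal: $1,740 + $1,740 + $3,600 = $7,080
Attorney fees: 20% of $7,080 = $1,416
Total award: $7,080 + $1,416 = $8,496

$8,496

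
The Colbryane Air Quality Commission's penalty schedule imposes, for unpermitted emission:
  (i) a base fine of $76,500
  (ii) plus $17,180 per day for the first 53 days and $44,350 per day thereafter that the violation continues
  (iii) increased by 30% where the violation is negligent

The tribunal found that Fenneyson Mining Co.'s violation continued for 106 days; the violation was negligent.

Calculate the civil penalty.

Civil penalty: $4,338,867

First 53 days: 53 × $17,180 = $910,540
Remaining days: (106 − 53) × $44,350 = $2,350,550
Per-day component: $910,540 + $2,350,550 = $3,261,090
Base plus per-day: $76,500 + $3,261,090 = $3,337,590
Enhancement: 30% of $3,337,590 = $1,001,277
Enhanced fine: $3,337,590 + $1,001,277 = $4,338,867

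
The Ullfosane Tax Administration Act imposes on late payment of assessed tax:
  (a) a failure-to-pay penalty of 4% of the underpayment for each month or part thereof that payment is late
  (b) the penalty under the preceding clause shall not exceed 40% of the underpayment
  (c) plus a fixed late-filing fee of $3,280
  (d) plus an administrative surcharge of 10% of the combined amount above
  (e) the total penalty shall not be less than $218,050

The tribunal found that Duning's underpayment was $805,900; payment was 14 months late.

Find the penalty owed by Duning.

Penalty: $358,204

Accrued rate: 4% × 14 = 56%, capped at 40% → 40%
Failure-to-pay penalty: 40% of $805,900 = $322,360
Penalty before surcharge: $322,360 + $3,280 = $325,640
Administrative surcharge: 10% of $325,640 = $32,564
Total penalty: $325,640 + $32,564 = $358,204
Minimum $218,050: $358,204 meets the minimum, no increase.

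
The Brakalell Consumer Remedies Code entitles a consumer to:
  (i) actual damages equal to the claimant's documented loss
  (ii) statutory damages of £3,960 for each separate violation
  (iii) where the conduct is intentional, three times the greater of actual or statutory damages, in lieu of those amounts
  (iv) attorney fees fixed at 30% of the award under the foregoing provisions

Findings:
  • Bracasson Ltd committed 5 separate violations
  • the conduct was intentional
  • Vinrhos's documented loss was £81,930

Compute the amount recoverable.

Statutory damages: 5 × £3,960 = £19,800
Greater of actual damages (£81,930) or statutory damages (£19,800): £81,930
Trebled: 3 × £81,930 = £245,790
Attorney fees: 30% of £245,790 = £73,737
Total recovery: £245,790 + £73,737 = £319,527

£319,527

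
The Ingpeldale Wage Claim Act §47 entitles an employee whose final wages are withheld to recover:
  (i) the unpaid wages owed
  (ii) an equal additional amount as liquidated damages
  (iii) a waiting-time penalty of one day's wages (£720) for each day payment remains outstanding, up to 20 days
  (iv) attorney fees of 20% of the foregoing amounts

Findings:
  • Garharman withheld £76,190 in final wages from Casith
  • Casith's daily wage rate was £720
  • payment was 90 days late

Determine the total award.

Total award: £200,136

Liquidated damages (equal amount): £76,190
Penalty days: min(90, 20) = 20
Waiting-time penalty: 20 × £720 = £14,400
Subtotal: £76,190 + £76,190 + £14,400 = £166,780
Attorney fees: 20% of £166,780 = £33,356
Total award: £166,780 + £33,356 = £200,136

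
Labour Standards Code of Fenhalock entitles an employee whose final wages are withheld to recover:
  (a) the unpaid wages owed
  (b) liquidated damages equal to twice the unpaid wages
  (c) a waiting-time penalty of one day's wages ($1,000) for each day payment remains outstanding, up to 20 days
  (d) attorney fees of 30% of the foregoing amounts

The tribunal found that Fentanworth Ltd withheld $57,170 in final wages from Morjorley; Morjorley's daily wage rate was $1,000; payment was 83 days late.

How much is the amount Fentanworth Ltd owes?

$248,963

Doubled: 2 × $57,170 = $114,340
Penalty days: min(83, 20) = 20
Waiting-time penalty: 20 × $1,000 = $20,000
Subtotal: $57,170 + $114,340 + $20,000 = $191,510
Attorney fees: 30% of $191,510 = $57,453
Total award: $191,510 + $57,453 = $248,963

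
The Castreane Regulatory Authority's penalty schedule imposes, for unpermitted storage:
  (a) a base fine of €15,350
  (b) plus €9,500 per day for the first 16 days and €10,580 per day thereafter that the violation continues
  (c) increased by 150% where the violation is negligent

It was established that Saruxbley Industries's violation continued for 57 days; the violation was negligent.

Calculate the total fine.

First 16 days: 16 × €9,500 = €152,000
Remaining days: (57 − 16) × €10,580 = €433,780
Per-day component: €152,000 + €433,780 = €585,780
Base plus per-day: €15,350 + €585,780 = €601,130
Enhancement: 150% of €601,130 = €901,695
Enhanced fine: €601,130 + €901,695 = €1,502,825

€1,502,825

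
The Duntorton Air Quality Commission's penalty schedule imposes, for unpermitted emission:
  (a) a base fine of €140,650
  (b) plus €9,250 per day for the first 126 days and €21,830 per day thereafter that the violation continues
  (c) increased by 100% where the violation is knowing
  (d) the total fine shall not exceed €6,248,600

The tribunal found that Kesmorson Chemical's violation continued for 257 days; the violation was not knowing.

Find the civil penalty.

€4,165,880

First 126 days: 126 × €9,250 = €1,165,500
Remaining days: (257 − 126) × €21,830 = €2,859,730
Per-day component: €1,165,500 + €2,859,730 = €4,025,230
Base plus per-day: €140,650 + €4,025,230 = €4,165,880
The violation was not knowing: no 100% increase.
Cap at €6,248,600: €4,165,880 is within the cap, no reduction.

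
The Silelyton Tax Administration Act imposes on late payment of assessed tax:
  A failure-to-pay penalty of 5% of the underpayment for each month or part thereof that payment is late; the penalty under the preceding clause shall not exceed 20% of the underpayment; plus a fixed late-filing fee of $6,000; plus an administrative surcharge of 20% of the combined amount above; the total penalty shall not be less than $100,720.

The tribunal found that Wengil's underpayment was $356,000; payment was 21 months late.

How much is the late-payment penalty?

Accrued rate: 5% × 21 = 105%, capped at 20% → 20%
Failure-to-pay penalty: 20% of $356,000 = $71,200
Penalty before surcharge: $71,200 + $6,000 = $77,200
Administrative surcharge: 20% of $77,200 = $15,440
Total penalty: $77,200 + $15,440 = $92,640
Minimum $100,720: $92,640 is below the minimum → $100,720

$100,720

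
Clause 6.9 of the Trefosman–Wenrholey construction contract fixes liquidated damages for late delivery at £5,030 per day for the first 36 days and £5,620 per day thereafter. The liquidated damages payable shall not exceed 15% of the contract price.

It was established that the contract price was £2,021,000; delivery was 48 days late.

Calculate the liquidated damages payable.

First 36 days: 36 × £5,030 = £181,080
Remaining days: (48 − 36) × £5,620 = £67,440
Accrued per-day damages: £181,080 + £67,440 = £248,520
Cap: 15% of £2,021,000 = £303,150
Cap at £303,150: £248,520 is within the cap, no reduction.

£248,520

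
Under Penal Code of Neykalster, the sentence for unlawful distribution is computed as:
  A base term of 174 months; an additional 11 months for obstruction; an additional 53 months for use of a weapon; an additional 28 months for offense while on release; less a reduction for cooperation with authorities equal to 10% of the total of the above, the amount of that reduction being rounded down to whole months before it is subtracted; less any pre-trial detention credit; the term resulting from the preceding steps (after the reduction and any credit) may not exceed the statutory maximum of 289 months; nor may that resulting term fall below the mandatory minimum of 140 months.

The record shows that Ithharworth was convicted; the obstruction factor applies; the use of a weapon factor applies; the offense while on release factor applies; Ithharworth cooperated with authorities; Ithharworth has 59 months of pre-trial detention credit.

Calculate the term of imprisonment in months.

181 months

Obstruction enhancement: +11 months
Use of a weapon enhancement: +53 months
Offense while on release enhancement: +28 months
Adjusted term: 174 months + 11 months + 53 months + 28 months = 266 months
Cooperation with authorities reduction: 10% of 266 months = 26 months (rounded down)
After reduction: 266 − 26 = 240 months
Less pre-trial detention credit: 240 months − 59 months = 181 months
Cap at 289 months: 181 months is within the cap, no reduction.
Minimum 140 months: 181 months meets the minimum, no increase.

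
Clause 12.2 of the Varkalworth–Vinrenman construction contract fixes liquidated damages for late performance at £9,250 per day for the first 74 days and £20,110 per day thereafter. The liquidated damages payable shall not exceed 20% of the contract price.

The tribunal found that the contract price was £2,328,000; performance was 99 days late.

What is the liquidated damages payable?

£465,600

First 74 days: 74 × £9,250 = £684,500
Remaining days: (99 − 74) × £20,110 = £502,750
Accrued per-day damages: £684,500 + £502,750 = £1,187,250
Cap: 20% of £2,328,000 = £465,600
Cap at £465,600: £1,187,250 exceeds the cap → £465,600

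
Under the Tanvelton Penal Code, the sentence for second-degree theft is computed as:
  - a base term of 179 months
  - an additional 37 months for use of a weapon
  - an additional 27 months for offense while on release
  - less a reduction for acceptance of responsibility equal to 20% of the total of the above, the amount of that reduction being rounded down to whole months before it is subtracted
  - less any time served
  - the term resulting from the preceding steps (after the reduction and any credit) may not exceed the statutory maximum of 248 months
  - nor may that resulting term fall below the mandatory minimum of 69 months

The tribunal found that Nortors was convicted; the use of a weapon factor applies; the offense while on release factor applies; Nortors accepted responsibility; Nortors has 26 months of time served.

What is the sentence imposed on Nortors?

Use of a weapon enhancement: +37 months
Offense while on release enhancement: +27 months
Adjusted term: 179 months + 37 months + 27 months = 243 months
Acceptance of responsibility reduction: 20% of 243 months = 48 months (rounded down)
After reduction: 243 − 48 = 195 months
Less time served: 195 months − 26 months = 169 months
Cap at 248 months: 169 months is within the cap, no reduction.
Minimum 69 months: 169 months meets the minimum, no increase.

169 months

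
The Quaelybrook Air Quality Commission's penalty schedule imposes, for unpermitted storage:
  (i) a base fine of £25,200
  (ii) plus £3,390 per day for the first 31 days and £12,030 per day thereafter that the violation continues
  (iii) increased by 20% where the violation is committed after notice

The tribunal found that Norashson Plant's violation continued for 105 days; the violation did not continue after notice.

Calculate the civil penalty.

Civil penalty: £1,020,510

First 31 days: 31 × £3,390 = £105,090
Remaining days: (105 − 31) × £12,030 = £890,220
Per-day component: £105,090 + £890,220 = £995,310
Base plus per-day: £25,200 + £995,310 = £1,020,510
The violation did not continue after notice: no 20% increase.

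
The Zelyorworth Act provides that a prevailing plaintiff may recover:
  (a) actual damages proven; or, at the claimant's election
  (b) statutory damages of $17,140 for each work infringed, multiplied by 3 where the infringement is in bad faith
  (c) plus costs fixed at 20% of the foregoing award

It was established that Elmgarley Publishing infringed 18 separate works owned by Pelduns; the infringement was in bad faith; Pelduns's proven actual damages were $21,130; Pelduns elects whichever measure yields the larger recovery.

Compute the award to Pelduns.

$1,110,672

Statutory damages: 18 × $17,140 = $308,520
Trebled: 3 × $308,520 = $925,560
Greater of actual damages ($21,130) or enhanced statutory damages ($925,560): $925,560
Costs: 20% of $925,560 = $185,112
Award plus costs: $925,560 + $185,112 = $1,110,672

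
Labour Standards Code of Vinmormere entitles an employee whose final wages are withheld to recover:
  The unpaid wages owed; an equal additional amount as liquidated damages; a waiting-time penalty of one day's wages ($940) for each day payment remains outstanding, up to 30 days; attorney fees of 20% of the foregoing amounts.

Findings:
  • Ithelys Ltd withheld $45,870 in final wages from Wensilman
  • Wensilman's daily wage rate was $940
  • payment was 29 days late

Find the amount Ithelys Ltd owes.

Total award: $142,800

Liquidated damages (equal amount): $45,870
Penalty days: min(29, 30) = 29
Waiting-time penalty: 29 × $940 = $27,260
Subtotal: $45,870 + $45,870 + $27,260 = $119,000
Attorney fees: 20% of $119,000 = $23,800
Total award: $119,000 + $23,800 = $142,800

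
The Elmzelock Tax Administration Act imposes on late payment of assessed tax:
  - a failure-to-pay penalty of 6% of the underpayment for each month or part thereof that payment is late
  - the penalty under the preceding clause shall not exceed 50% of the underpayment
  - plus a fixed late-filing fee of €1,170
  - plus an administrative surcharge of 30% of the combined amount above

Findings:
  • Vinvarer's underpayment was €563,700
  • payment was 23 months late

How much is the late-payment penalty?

Penalty: €367,926

Accrued rate: 6% × 23 = 138%, capped at 50% → 50%
Failure-to-pay penalty: 50% of €563,700 = €281,850
Penalty before surcharge: €281,850 + €1,170 = €283,020
Administrative surcharge: 30% of €283,020 = €84,906
Total penalty: €283,020 + €84,906 = €367,926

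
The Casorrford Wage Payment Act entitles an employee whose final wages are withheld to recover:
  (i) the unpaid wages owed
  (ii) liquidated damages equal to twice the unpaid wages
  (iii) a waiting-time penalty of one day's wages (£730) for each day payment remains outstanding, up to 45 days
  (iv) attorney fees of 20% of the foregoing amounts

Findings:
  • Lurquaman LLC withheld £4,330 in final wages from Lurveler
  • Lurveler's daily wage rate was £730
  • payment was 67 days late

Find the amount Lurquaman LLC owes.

Doubled: 2 × £4,330 = £8,660
Penalty days: min(67, 45) = 45
Waiting-time penalty: 45 × £730 = £32,850
Subtotal: £4,330 + £8,660 + £32,850 = £45,840
Attorney fees: 20% of £45,840 = £9,168
Total award: £45,840 + £9,168 = £55,008

£55,008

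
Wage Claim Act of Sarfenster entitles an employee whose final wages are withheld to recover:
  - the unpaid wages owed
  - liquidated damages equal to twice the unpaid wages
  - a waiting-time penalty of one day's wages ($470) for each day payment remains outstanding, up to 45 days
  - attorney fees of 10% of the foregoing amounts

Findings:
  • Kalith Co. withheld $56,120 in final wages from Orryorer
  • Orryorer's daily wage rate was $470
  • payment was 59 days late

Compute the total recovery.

$208,461

Doubled: 2 × $56,120 = $112,240
Penalty days: min(59, 45) = 45
Waiting-time penalty: 45 × $470 = $21,150
Subtotal: $56,120 + $112,240 + $21,150 = $189,510
Attorney fees: 10% of $189,510 = $18,951
Total award: $189,510 + $18,951 = $208,461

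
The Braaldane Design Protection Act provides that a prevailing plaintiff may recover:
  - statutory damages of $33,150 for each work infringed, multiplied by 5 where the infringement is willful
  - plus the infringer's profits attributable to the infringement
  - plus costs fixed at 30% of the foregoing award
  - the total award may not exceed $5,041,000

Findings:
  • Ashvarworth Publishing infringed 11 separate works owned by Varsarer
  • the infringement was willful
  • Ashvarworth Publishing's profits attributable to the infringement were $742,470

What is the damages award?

Statutory damages: 11 × $33,150 = $364,650
Multiplied by 5: 5 × $364,650 = $1,823,250
Combined award: $1,823,250 + $742,470 = $2,565,720
Costs: 30% of $2,565,720 = $769,716
Award plus costs: $2,565,720 + $769,716 = $3,335,436
Cap at $5,041,000: $3,335,436 is within the cap, no reduction.

Award: $3,335,436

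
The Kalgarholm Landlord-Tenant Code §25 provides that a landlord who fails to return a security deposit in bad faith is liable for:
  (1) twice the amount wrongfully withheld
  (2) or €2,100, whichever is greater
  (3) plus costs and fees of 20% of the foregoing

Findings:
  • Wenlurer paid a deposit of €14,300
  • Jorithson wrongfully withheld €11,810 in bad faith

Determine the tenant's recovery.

Doubled: 2 × €11,810 = €23,620
Minimum €2,100: €23,620 meets the minimum, no increase.
Costs and fees: 20% of €23,620 = €4,724
Total recovery: €23,620 + €4,724 = €28,344

€28,344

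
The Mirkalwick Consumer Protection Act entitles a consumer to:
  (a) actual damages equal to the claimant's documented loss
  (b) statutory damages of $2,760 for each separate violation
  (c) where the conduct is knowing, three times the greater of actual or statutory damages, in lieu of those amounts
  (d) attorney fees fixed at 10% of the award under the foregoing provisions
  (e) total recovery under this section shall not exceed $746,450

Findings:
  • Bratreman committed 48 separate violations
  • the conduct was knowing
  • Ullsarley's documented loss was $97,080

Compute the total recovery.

Statutory damages: 48 × $2,760 = $132,480
Greater of actual damages ($97,080) or statutory damages ($132,480): $132,480
Trebled: 3 × $132,480 = $397,440
Attorney fees: 10% of $397,440 = $39,744
Total before cap: $397,440 + $39,744 = $437,184
Cap at $746,450: $437,184 is within the cap, no reduction.

$437,184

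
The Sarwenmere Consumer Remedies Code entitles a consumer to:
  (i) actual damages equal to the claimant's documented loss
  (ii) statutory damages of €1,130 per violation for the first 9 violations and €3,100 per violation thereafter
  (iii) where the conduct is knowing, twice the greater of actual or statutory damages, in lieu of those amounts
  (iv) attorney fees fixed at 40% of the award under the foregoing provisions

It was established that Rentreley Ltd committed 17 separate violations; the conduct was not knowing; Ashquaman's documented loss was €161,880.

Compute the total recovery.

Total recovery: €275,590

First 9 violations: 9 × €1,130 = €10,170
Remaining violations: (17 − 9) × €3,100 = €24,800
Statutory damages: €10,170 + €24,800 = €34,970
Conduct not knowing: the in-lieu enhancement does not apply.
Actual plus statutory damages: €161,880 + €34,970 = €196,850
Attorney fees: 40% of €196,850 = €78,740
Total recovery: €196,850 + €78,740 = €275,590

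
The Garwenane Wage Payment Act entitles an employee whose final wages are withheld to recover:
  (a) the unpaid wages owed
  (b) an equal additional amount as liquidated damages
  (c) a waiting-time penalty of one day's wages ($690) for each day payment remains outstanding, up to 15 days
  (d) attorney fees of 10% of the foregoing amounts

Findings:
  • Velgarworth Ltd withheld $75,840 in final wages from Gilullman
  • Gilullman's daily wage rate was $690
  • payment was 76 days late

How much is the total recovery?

Liquidated damages (equal amount): $75,840
Penalty days: min(76, 15) = 15
Waiting-time penalty: 15 × $690 = $10,350
Subtotal: $75,840 + $75,840 + $10,350 = $162,030
Attorney fees: 10% of $162,030 = $16,203
Total award: $162,030 + $16,203 = $178,233

$178,233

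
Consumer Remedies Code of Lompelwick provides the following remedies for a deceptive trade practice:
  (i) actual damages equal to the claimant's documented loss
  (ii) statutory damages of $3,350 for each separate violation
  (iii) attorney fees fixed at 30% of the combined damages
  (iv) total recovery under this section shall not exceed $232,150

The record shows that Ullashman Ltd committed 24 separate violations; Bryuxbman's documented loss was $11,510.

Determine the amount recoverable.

Statutory damages: 24 × $3,350 = $80,400
Combined damages: $11,510 + $80,400 = $91,910
Attorney fees: 30% of $91,910 = $27,573
Total before cap: $91,910 + $27,573 = $119,483
Cap at $232,150: $119,483 is within the cap, no reduction.

$119,483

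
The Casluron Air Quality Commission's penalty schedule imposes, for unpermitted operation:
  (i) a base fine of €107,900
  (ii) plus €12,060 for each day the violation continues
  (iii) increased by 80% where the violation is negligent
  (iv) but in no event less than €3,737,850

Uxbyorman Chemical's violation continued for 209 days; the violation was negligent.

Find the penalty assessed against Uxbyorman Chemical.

€4,731,192

Per-day component: 209 × €12,060 = €2,520,540
Base plus per-day: €107,900 + €2,520,540 = €2,628,440
Enhancement: 80% of €2,628,440 = €2,102,752
Enhanced fine: €2,628,440 + €2,102,752 = €4,731,192
Minimum €3,737,850: €4,731,192 meets the minimum, no increase.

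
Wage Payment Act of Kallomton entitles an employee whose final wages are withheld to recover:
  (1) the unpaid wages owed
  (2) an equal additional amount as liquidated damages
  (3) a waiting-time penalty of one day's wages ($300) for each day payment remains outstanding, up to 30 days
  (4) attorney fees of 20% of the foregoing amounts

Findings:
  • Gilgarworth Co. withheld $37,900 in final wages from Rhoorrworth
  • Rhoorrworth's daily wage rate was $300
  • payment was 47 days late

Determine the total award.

Liquidated damages (equal amount): $37,900
Penalty days: min(47, 30) = 30
Waiting-time penalty: 30 × $300 = $9,000
Subtotal: $37,900 + $37,900 + $9,000 = $84,800
Attorney fees: 20% of $84,800 = $16,960
Total award: $84,800 + $16,960 = $101,760

Total award: $101,760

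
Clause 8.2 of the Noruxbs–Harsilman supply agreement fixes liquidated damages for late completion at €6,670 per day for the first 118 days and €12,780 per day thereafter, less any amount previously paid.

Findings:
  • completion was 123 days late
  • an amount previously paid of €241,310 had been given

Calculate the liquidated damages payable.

First 118 days: 118 × €6,670 = €787,060
Remaining days: (123 − 118) × €12,780 = €63,900
Accrued per-day damages: €787,060 + €63,900 = €850,960
Less amount previously paid: €850,960 − €241,310 = €609,650

€609,650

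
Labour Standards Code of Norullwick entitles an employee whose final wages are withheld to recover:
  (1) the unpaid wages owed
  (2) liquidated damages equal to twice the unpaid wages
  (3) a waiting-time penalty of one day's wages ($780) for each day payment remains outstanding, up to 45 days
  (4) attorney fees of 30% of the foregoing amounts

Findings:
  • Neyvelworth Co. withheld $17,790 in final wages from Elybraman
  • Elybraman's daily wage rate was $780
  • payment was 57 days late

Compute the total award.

Doubled: 2 × $17,790 = $35,580
Penalty days: min(57, 45) = 45
Waiting-time penalty: 45 × $780 = $35,100
Subtotal: $17,790 + $35,580 + $35,100 = $88,470
Attorney fees: 30% of $88,470 = $26,541
Total award: $88,470 + $26,541 = $115,011

$115,011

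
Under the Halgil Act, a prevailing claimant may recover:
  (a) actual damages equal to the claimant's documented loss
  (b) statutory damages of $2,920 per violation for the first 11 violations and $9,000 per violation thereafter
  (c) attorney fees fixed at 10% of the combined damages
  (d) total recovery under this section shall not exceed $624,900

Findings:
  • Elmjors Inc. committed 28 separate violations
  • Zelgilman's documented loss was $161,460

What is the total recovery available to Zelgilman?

$381,238

First 11 violations: 11 × $2,920 = $32,120
Remaining violations: (28 − 11) × $9,000 = $153,000
Statutory damages: $32,120 + $153,000 = $185,120
Combined damages: $161,460 + $185,120 = $346,580
Attorney fees: 10% of $346,580 = $34,658
Total before cap: $346,580 + $34,658 = $381,238
Cap at $624,900: $381,238 is within the cap, no reduction.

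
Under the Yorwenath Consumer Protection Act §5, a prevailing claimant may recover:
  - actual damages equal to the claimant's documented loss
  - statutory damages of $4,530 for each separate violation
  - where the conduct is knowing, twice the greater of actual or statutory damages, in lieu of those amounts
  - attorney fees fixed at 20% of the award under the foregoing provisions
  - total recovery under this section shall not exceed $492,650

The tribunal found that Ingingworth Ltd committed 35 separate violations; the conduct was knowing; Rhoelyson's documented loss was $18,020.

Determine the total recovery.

Total recovery: $380,520

Statutory damages: 35 × $4,530 = $158,550
Greater of actual damages ($18,020) or statutory damages ($158,550): $158,550
Doubled: 2 × $158,550 = $317,100
Attorney fees: 20% of $317,100 = $63,420
Total before cap: $317,100 + $63,420 = $380,520
Cap at $492,650: $380,520 is within the cap, no reduction.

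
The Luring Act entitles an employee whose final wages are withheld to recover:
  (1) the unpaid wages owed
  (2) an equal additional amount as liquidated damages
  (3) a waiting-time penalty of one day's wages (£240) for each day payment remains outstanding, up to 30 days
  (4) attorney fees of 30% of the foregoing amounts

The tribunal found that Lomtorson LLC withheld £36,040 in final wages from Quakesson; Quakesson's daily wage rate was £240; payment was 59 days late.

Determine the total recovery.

£103,064

Liquidated damages (equal amount): £36,040
Penalty days: min(59, 30) = 30
Waiting-time penalty: 30 × £240 = £7,200
Subtotal: £36,040 + £36,040 + £7,200 = £79,280
Attorney fees: 30% of £79,280 = £23,784
Total award: £79,280 + £23,784 = £103,064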